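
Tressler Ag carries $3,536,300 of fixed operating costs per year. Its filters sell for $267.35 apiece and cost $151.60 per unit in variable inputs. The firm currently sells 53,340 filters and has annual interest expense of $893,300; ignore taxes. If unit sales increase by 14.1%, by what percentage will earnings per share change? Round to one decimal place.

Contribution at this volume is 53,340 × $115.75 = $6,174,105.00.
EBIT = $6,174,105.00 − $3,536,300 = $2,637,805.00.
After interest of $893,300.00, pre-tax earnings = $1,744,505.00.
Degree of combined leverage = contribution ÷ (EBIT − I) = $6,174,105.00 ÷ $1,744,505.00 = 3.5392.
%ΔEPS = DCL × %ΔSales = 3.5392 × +14.1% = +49.9%.

+49.9%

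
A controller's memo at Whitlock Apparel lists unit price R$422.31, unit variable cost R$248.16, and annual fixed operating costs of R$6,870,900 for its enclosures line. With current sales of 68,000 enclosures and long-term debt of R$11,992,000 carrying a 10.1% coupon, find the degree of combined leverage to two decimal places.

At 68,000 units, contribution = 68,000 × R$174.15 = R$11,842,200.00.
Operating income = contribution − fixed costs = R$11,842,200.00 − R$6,870,900 = R$4,971,300.00. Interest = R$1,211,192.00, so EBIT − I = R$3,760,108.00.
Degree of total leverage = total CM / (EBIT − interest) = R$11,842,200.00 / R$3,760,108.00 = 3.1494.

3.15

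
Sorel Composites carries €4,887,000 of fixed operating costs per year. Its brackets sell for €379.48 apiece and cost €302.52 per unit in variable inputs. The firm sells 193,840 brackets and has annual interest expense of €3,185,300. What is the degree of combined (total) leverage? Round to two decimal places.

Contribution at this volume is 193,840 × €76.96 = €14,917,926.40.
Operating income = contribution − fixed costs = €14,917,926.40 − €4,887,000 = €10,030,926.40. Interest = €3,185,300.00.
DOL = €14,917,926.40 ÷ €10,030,926.40 = 1.4872; DFL = €10,030,926.40 ÷ €6,845,626.40 = 1.4653.
Combined leverage = 1.4872 × 1.4653 = 2.1792.

2.18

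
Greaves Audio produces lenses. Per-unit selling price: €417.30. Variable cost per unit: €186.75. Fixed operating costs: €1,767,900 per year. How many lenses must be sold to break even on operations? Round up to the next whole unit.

Unit CM = price − variable cost = €417.30 − €186.75 = €230.55.
Break-even Q = €1,767,900 / €230.55 = 7,668.18 → 7,669 lenses.

7,669 lenses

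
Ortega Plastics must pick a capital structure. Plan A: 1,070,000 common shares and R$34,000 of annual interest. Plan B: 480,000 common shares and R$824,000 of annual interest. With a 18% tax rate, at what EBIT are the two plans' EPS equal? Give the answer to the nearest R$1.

R$1,466,712

At indifference, (EBIT − 34,000)(1 − t)/1,070,000 = (EBIT − 824,000)(1 − t)/480,000.
Cancelling (1 − t) and cross-multiplying: 480,000·(EBIT − 34,000) = 1,070,000·(EBIT − 824,000).
Solving, EBIT = (824,000·1,070,000 − 34,000·480,000) / (1,070,000 − 480,000) = 865,360,000,000 / 590,000 = 1,466,711.86.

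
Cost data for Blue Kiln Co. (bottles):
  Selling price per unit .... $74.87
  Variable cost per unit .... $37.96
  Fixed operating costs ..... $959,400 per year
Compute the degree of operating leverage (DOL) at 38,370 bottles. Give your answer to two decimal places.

3.10

Contribution at this volume is 38,370 × $36.91 = $1,416,236.70.
Operating income = contribution − fixed costs = $1,416,236.70 − $959,400 = $456,836.70.
So DOL = total CM / EBIT = $1,416,236.70 / $456,836.70 = 3.1001.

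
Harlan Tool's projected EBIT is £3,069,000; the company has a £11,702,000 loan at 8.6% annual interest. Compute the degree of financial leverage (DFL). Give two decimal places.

Annual interest charges come to £1,006,372.00.
DFL = EBIT ÷ (EBIT − I) = £3,069,000 ÷ (£3,069,000 − £1,006,372.00) = £3,069,000 ÷ £2,062,628.00 = 1.4879.

1.49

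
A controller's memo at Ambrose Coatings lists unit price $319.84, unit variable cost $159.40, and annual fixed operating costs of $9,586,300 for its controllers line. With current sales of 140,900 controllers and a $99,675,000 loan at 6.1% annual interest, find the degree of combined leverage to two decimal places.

Total contribution margin = 140,900 × $160.44 = $22,605,996.00.
Operating income = contribution − fixed costs = $22,605,996.00 − $9,586,300 = $13,019,696.00. Interest = $6,080,175.00.
DOL = $22,605,996.00 ÷ $13,019,696.00 = 1.7363; DFL = $13,019,696.00 ÷ $6,939,521.00 = 1.8762.
Combined leverage = 1.7363 × 1.8762 = 3.2576.

3.26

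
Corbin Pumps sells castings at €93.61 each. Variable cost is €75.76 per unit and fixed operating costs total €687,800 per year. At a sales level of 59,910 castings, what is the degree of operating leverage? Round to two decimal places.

Contribution at this volume is 59,910 × €17.85 = €1,069,393.50.
Operating income = contribution − fixed costs = €1,069,393.50 − €687,800 = €381,593.50.
DOL = contribution ÷ EBIT = €1,069,393.50 ÷ €381,593.50 = 2.8024.

2.80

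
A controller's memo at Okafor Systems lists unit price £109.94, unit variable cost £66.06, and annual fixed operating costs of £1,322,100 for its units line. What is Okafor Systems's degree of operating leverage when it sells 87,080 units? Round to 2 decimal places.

Contribution at this volume is 87,080 × £43.88 = £3,821,070.40.
EBIT = £3,821,070.40 − £1,322,100 = £2,498,970.40.
So DOL = total CM / EBIT = £3,821,070.40 / £2,498,970.40 = 1.5291.

1.53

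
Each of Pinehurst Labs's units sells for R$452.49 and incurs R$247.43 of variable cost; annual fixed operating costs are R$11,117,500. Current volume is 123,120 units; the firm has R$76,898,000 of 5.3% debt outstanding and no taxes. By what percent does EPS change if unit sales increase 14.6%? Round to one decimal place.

At 123,120 units, contribution = 123,120 × R$205.06 = R$25,246,987.20.
Operating income = contribution − fixed costs = R$25,246,987.20 − R$11,117,500 = R$14,129,487.20.
After interest of R$4,075,594.00, pre-tax earnings = R$10,053,893.20.
DCL = total CM / (EBIT − I) = R$25,246,987.20 / R$10,053,893.20 = 2.5112.
%ΔEPS = DCL × %ΔSales = 2.5112 × +14.6% = +36.7%.

+36.7%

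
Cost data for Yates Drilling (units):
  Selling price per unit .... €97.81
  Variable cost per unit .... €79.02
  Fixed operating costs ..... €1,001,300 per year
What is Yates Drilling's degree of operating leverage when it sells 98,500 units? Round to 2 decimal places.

Contribution at this volume is 98,500 × €18.79 = €1,850,815.00.
Subtracting fixed costs: EBIT = €1,850,815.00 − €1,001,300 = €849,515.00.
Degree of operating leverage = €1,850,815.00 / €849,515.00 = 2.1787.

2.18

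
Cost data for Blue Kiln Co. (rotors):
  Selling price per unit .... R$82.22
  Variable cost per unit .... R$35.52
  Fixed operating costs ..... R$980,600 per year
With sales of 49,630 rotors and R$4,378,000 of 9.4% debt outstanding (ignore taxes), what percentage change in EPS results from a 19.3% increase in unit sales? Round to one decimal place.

+48.3%

At 49,630 units, contribution = 49,630 × R$46.70 = R$2,317,721.00.
Operating income = contribution − fixed costs = R$2,317,721.00 − R$980,600 = R$1,337,121.00.
After interest of R$411,532.00, pre-tax earnings = R$925,589.00.
DCL = total CM / (EBIT − I) = R$2,317,721.00 / R$925,589.00 = 2.5040.
EPS therefore changes by 2.5040 × (+19.3%) = +48.3%.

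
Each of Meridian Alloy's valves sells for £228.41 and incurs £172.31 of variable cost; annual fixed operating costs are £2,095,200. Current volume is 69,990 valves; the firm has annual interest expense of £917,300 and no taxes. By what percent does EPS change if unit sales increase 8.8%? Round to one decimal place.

At 69,990 units, contribution = 69,990 × £56.10 = £3,926,439.00.
EBIT = £3,926,439.00 − £2,095,200 = £1,831,239.00.
After interest of £917,300.00, pre-tax earnings = £913,939.00.
Degree of combined leverage = contribution ÷ (EBIT − I) = £3,926,439.00 ÷ £913,939.00 = 4.2962.
%ΔEPS = DCL × %ΔSales = 4.2962 × +8.8% = +37.8%.

+37.8%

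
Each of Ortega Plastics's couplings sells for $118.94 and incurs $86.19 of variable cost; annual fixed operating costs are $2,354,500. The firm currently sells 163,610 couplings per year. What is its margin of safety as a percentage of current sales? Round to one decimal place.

56.1%

Each unit contributes $118.94 − $86.19 = $32.75. Break-even units = $2,354,500 ÷ $32.75 = 71,893.13; break-even revenue = 71,893.13 × $118.94 = $8,550,968.85.
Current sales = 163,610 × $118.94 = $19,459,773.40.
Margin of safety = ($19,459,773.40 − $8,550,968.85) ÷ $19,459,773.40 = 56.1%.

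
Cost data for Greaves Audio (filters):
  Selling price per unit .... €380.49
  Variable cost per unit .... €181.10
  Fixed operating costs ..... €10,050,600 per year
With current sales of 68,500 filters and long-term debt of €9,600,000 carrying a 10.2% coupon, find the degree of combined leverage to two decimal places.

Total contribution margin = 68,500 × €199.39 = €13,658,215.00.
Subtracting fixed costs: EBIT = €13,658,215.00 − €10,050,600 = €3,607,615.00. Interest = €979,200.00.
DOL = €13,658,215.00 ÷ €3,607,615.00 = 3.7859; DFL = €3,607,615.00 ÷ €2,628,415.00 = 1.3725.
Combined leverage = 3.7859 × 1.3725 = 5.1961.

5.20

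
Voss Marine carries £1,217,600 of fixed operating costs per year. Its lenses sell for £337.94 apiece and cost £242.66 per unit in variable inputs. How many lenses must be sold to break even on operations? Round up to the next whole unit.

Unit CM = price − variable cost = £337.94 − £242.66 = £95.28.
Break-even volume = fixed costs ÷ CM per unit = £1,217,600 ÷ £95.28 = 12,779.18, so 12,780 lenses.

12,780 lenses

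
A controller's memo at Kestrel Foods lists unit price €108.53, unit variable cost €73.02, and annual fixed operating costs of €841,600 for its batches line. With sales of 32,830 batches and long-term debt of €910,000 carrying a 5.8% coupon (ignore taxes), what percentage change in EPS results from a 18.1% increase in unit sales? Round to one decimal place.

+77.7%

Total contribution margin = 32,830 × €35.51 = €1,165,793.30.
EBIT = €1,165,793.30 − €841,600 = €324,193.30.
Interest = €52,780.00, so EBIT − I = €271,413.30.
Degree of combined leverage = contribution ÷ (EBIT − I) = €1,165,793.30 ÷ €271,413.30 = 4.2953.
EPS therefore changes by 4.2953 × (+18.1%) = +77.7%.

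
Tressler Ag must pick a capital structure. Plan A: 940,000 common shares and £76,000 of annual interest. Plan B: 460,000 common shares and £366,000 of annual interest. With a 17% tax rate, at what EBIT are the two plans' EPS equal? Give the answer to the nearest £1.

Set EPS_A = EPS_B: (EBIT − £76,000)(1 − 0.17) ÷ 940,000 = (EBIT − £366,000)(1 − 0.17) ÷ 460,000.
The (1 − t) factor cancels: (EBIT − 76,000) × 460,000 = (EBIT − 366,000) × 940,000.
Solving, EBIT = (366,000·940,000 − 76,000·460,000) / (940,000 − 460,000) = 309,080,000,000 / 480,000 = 643,916.67.

£643,917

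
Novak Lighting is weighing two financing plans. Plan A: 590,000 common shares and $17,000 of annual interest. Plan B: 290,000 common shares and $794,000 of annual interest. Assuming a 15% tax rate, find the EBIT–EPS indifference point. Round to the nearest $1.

Set EPS_A = EPS_B: (EBIT − $17,000)(1 − 0.15) ÷ 590,000 = (EBIT − $794,000)(1 − 0.15) ÷ 290,000.
The (1 − t) factor cancels: (EBIT − 17,000) × 290,000 = (EBIT − 794,000) × 590,000.
Solving, EBIT = (794,000·590,000 − 17,000·290,000) / (590,000 − 290,000) = 463,530,000,000 / 300,000 = 1,545,100.00.

$1,545,100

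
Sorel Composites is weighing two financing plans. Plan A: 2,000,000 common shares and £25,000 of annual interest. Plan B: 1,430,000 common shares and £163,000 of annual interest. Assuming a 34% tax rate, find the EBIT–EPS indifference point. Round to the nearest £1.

£509,211

Set EPS_A = EPS_B: (EBIT − £25,000)(1 − 0.34) ÷ 2,000,000 = (EBIT − £163,000)(1 − 0.34) ÷ 1,430,000.
The (1 − t) factor cancels: (EBIT − 25,000) × 1,430,000 = (EBIT − 163,000) × 2,000,000.
EBIT × (2,000,000 − 1,430,000) = 163,000 × 2,000,000 − 25,000 × 1,430,000 = 290,250,000,000, so EBIT = 290,250,000,000 ÷ 570,000 = 509,210.53.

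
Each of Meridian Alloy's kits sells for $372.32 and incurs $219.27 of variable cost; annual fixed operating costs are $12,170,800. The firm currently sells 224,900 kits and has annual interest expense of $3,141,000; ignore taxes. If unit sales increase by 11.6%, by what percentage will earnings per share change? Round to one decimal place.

+20.9%

Total contribution margin = 224,900 × $153.05 = $34,420,945.00.
EBIT = $34,420,945.00 − $12,170,800 = $22,250,145.00.
Interest = $3,141,000.00, so EBIT − I = $19,109,145.00.
Degree of combined leverage = contribution ÷ (EBIT − I) = $34,420,945.00 ÷ $19,109,145.00 = 1.8013.
EPS therefore changes by 1.8013 × (+11.6%) = +20.9%.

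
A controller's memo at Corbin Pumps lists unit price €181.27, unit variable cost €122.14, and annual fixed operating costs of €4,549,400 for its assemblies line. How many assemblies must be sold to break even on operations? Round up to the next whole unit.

76,939 assemblies

Contribution margin per unit = €181.27 − €122.14 = €59.13.
Units to break even: €4,549,400 ÷ €59.13 = 76,938.95, rounded up to 76,939.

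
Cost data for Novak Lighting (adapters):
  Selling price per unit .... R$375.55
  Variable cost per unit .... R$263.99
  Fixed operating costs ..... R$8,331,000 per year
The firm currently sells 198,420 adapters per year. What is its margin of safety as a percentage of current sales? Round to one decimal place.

62.4%

Each unit contributes R$375.55 − R$263.99 = R$111.56. Break-even units = R$8,331,000 ÷ R$111.56 = 74,677.30; break-even revenue = 74,677.30 × R$375.55 = R$28,045,061.40.
Actual sales revenue = 198,420 × R$375.55 = R$74,516,631.00.
Margin of safety = (R$74,516,631.00 − R$28,045,061.40) ÷ R$74,516,631.00 = 62.4%.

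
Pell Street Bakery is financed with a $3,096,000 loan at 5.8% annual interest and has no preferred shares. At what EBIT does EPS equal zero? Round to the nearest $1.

Annual interest = 5.8% × $3,096,000 = $179,568.00.
With no preferred dividends, EPS = 0 when EBIT exactly covers interest, so the financial break-even EBIT is $179,568.00.

$179,568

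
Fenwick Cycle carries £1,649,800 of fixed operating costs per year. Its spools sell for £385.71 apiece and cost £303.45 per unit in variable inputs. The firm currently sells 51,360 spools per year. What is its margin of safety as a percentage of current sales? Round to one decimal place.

61.0%

Each unit contributes £385.71 − £303.45 = £82.26. Break-even units = £1,649,800 ÷ £82.26 = 20,055.92; break-even revenue = 20,055.92 × £385.71 = £7,735,769.00.
Current sales = 51,360 × £385.71 = £19,810,065.60.
Margin of safety = (£19,810,065.60 − £7,735,769.00) ÷ £19,810,065.60 = 61.0%.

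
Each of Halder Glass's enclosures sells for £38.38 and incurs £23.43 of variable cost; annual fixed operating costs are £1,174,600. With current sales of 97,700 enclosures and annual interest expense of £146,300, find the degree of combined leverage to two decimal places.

At 97,700 units, contribution = 97,700 × £14.95 = £1,460,615.00.
Subtracting fixed costs: EBIT = £1,460,615.00 − £1,174,600 = £286,015.00. Interest = £146,300.00.
DOL = £1,460,615.00 ÷ £286,015.00 = 5.1068; DFL = £286,015.00 ÷ £139,715.00 = 2.0471.
DCL = DOL × DFL = 5.1068 × 2.0471 = 10.4541.

10.45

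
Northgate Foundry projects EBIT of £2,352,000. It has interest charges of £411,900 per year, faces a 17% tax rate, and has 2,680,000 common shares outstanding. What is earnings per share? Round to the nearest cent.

Pre-tax income = £2,352,000 − £411,900.00 = £1,940,100.00.
After tax at 17%: net income = £1,940,100.00 × 0.83 = £1,610,283.00.
Per share: £1,610,283.00 / 2,680,000 shares = £0.60.

£0.60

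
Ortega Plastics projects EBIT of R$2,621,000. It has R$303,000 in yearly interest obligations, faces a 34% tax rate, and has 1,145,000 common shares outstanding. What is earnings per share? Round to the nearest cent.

Pre-tax income = R$2,621,000 − R$303,000.00 = R$2,318,000.00.
Net income = R$2,318,000.00 × (1 − 0.34) = R$1,529,880.00.
EPS = R$1,529,880.00 ÷ 1,145,000 = R$1.34.

R$1.34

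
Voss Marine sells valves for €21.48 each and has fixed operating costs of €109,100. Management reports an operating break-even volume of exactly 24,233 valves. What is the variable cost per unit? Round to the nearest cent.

At break-even, FC = Q × (P − VC), so P − VC = €109,100 ÷ 24,233 = €4.5021.
Hence VC = price − CM = €21.48 − €4.5021 = €16.98.

€16.98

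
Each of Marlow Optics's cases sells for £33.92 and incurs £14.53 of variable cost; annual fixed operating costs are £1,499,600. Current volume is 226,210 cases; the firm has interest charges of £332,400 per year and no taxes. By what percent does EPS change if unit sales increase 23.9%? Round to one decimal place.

Total contribution margin = 226,210 × £19.39 = £4,386,211.90.
Operating income = contribution − fixed costs = £4,386,211.90 − £1,499,600 = £2,886,611.90.
Interest = £332,400.00, so EBIT − I = £2,554,211.90.
Degree of combined leverage = contribution ÷ (EBIT − I) = £4,386,211.90 ÷ £2,554,211.90 = 1.7172.
%ΔEPS = DCL × %ΔSales = 1.7172 × +23.9% = +41.0%.

+41.0%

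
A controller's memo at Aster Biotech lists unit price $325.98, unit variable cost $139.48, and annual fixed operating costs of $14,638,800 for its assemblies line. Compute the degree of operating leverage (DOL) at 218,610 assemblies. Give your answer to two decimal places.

1.56

Total contribution margin = 218,610 × $186.50 = $40,770,765.00.
EBIT = $40,770,765.00 − $14,638,800 = $26,131,965.00.
Degree of operating leverage = $40,770,765.00 / $26,131,965.00 = 1.5602.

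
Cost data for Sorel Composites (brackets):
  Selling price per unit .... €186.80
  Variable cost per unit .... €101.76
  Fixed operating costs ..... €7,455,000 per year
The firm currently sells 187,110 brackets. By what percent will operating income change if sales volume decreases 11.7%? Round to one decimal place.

-22.0%

Total contribution margin = 187,110 × €85.04 = €15,911,834.40.
Subtracting fixed costs: EBIT = €15,911,834.40 − €7,455,000 = €8,456,834.40.
So DOL = total CM / EBIT = €15,911,834.40 / €8,456,834.40 = 1.8815.
%ΔEBIT = DOL × %ΔSales = 1.8815 × -11.7% = -22.0%.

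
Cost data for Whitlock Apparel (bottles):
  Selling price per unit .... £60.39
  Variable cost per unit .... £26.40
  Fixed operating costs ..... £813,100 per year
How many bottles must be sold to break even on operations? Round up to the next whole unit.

23,922 bottles

Each unit contributes £60.39 − £26.40 = £33.99.
Break-even volume = fixed costs ÷ CM per unit = £813,100 ÷ £33.99 = 23,921.74, so 23,922 bottles.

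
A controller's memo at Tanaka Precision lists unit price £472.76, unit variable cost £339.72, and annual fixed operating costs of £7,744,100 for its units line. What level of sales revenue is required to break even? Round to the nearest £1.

CM per unit = £472.76 − £339.72 = £133.04; CM ratio = £133.04 / £472.76 = 0.2814.
Break-even sales = FC ÷ CM ratio = £7,744,100 × £472.76 / £133.04 = £27,518,797.

£27,518,797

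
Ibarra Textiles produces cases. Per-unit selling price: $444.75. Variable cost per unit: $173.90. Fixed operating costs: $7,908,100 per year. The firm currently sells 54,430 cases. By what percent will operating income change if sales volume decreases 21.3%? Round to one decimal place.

Contribution at this volume is 54,430 × $270.85 = $14,742,365.50.
EBIT = $14,742,365.50 − $7,908,100 = $6,834,265.50.
DOL = contribution ÷ EBIT = $14,742,365.50 ÷ $6,834,265.50 = 2.1571.
Operating income changes by 2.1571 × -21.3% = -45.9%.

-45.9%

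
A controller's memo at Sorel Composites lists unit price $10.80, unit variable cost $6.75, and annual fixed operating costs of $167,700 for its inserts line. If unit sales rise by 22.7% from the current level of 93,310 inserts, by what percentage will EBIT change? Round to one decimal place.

Total contribution margin = 93,310 × $4.05 = $377,905.50.
Operating income = contribution − fixed costs = $377,905.50 − $167,700 = $210,205.50.
Degree of operating leverage = $377,905.50 / $210,205.50 = 1.7978.
%ΔEBIT = DOL × %ΔSales = 1.7978 × +22.7% = +40.8%.

+40.8%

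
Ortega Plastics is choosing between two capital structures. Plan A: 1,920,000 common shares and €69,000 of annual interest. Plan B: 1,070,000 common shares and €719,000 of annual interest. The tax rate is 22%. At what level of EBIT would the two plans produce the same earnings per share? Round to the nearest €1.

€1,537,235

Set EPS_A = EPS_B: (EBIT − €69,000)(1 − 0.22) ÷ 1,920,000 = (EBIT − €719,000)(1 − 0.22) ÷ 1,070,000.
The (1 − t) factor cancels: (EBIT − 69,000) × 1,070,000 = (EBIT − 719,000) × 1,920,000.
Solving, EBIT = (719,000·1,920,000 − 69,000·1,070,000) / (1,920,000 − 1,070,000) = 1,306,650,000,000 / 850,000 = 1,537,235.29.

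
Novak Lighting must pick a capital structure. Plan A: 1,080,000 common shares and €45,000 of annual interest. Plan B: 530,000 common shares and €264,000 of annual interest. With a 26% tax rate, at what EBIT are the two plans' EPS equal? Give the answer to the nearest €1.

Set EPS_A = EPS_B: (EBIT − €45,000)(1 − 0.26) ÷ 1,080,000 = (EBIT − €264,000)(1 − 0.26) ÷ 530,000.
Cancelling (1 − t) and cross-multiplying: 530,000·(EBIT − 45,000) = 1,080,000·(EBIT − 264,000).
EBIT × (1,080,000 − 530,000) = 264,000 × 1,080,000 − 45,000 × 530,000 = 261,270,000,000, so EBIT = 261,270,000,000 ÷ 550,000 = 475,036.36.

€475,036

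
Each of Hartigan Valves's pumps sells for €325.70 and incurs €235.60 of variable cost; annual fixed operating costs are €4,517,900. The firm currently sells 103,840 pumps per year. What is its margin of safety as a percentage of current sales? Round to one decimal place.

51.7%

Each unit contributes €325.70 − €235.60 = €90.10. Break-even units = €4,517,900 ÷ €90.10 = 50,143.17; break-even revenue = 50,143.17 × €325.70 = €16,331,631.85.
Actual sales revenue = 103,840 × €325.70 = €33,820,688.00.
Margin of safety = (€33,820,688.00 − €16,331,631.85) ÷ €33,820,688.00 = 51.7%.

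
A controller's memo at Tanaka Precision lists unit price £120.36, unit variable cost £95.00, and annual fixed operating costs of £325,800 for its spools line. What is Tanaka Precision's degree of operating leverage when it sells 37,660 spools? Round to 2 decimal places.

Total contribution margin = 37,660 × £25.36 = £955,057.60.
EBIT = £955,057.60 − £325,800 = £629,257.60.
Degree of operating leverage = £955,057.60 / £629,257.60 = 1.5178.

1.52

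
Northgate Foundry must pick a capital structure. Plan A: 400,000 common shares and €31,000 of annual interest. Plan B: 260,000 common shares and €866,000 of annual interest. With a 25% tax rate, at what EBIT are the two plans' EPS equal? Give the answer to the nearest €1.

Set EPS_A = EPS_B: (EBIT − €31,000)(1 − 0.25) ÷ 400,000 = (EBIT − €866,000)(1 − 0.25) ÷ 260,000.
The (1 − t) factor cancels: (EBIT − 31,000) × 260,000 = (EBIT − 866,000) × 400,000.
EBIT × (400,000 − 260,000) = 866,000 × 400,000 − 31,000 × 260,000 = 338,340,000,000, so EBIT = 338,340,000,000 ÷ 140,000 = 2,416,714.29.

€2,416,714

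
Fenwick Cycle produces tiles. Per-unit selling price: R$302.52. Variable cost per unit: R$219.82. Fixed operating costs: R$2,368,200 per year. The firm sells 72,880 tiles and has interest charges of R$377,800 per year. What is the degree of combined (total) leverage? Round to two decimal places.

1.84

Contribution at this volume is 72,880 × R$82.70 = R$6,027,176.00.
EBIT = R$6,027,176.00 − R$2,368,200 = R$3,658,976.00. Interest = R$377,800.00.
DOL = R$6,027,176.00 ÷ R$3,658,976.00 = 1.6472; DFL = R$3,658,976.00 ÷ R$3,281,176.00 = 1.1151.
DCL = DOL × DFL = 1.6472 × 1.1151 = 1.8368.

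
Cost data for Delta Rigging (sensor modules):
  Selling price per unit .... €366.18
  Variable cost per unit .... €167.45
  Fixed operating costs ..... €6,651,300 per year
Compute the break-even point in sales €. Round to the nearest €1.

€12,255,689

CM per unit = €366.18 − €167.45 = €198.73; CM ratio = €198.73 / €366.18 = 0.5427.
Break-even sales = FC ÷ CM ratio = €6,651,300 × €366.18 / €198.73 = €12,255,689.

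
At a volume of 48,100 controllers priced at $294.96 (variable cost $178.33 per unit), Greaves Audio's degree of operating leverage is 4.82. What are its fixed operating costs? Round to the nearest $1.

Contribution at this volume is 48,100 × $116.63 = $5,609,903.00.
DOL = contribution / EBIT, so EBIT = $5,609,903.00 / 4.82 = $1,163,880.29.
And FC = contribution − EBIT = $5,609,903.00 − $1,163,880.29 = $4,446,023.

$4,446,023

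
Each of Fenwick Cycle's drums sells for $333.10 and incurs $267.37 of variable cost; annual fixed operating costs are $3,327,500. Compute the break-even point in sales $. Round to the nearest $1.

CM per unit = $333.10 − $267.37 = $65.73; CM ratio = $65.73 / $333.10 = 0.1973.
Break-even revenue = fixed costs × price ÷ CM = $3,327,500 × $333.10 ÷ $65.73 = $16,862,776.

$16,862,776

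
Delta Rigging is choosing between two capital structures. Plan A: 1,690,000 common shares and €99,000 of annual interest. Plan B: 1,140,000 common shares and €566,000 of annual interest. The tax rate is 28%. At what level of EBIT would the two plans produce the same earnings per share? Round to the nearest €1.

€1,533,964

At indifference, (EBIT − 99,000)(1 − t)/1,690,000 = (EBIT − 566,000)(1 − t)/1,140,000.
Cancelling (1 − t) and cross-multiplying: 1,140,000·(EBIT − 99,000) = 1,690,000·(EBIT − 566,000).
Solving, EBIT = (566,000·1,690,000 − 99,000·1,140,000) / (1,690,000 − 1,140,000) = 843,680,000,000 / 550,000 = 1,533,963.64.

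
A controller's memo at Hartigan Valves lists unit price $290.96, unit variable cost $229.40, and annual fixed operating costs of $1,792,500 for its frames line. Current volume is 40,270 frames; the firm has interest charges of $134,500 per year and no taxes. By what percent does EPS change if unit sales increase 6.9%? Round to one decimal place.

At 40,270 units, contribution = 40,270 × $61.56 = $2,479,021.20.
Operating income = contribution − fixed costs = $2,479,021.20 − $1,792,500 = $686,521.20.
After interest of $134,500.00, pre-tax earnings = $552,021.20.
DCL = total CM / (EBIT − I) = $2,479,021.20 / $552,021.20 = 4.4908.
EPS therefore changes by 4.4908 × (+6.9%) = +31.0%.

+31.0%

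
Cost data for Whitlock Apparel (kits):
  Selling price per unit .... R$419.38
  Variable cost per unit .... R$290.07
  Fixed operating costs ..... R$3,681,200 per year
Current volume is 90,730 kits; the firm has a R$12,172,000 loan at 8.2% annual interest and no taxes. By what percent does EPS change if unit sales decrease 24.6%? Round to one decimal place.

At 90,730 units, contribution = 90,730 × R$129.31 = R$11,732,296.30.
Operating income = contribution − fixed costs = R$11,732,296.30 − R$3,681,200 = R$8,051,096.30.
After interest of R$998,104.00, pre-tax earnings = R$7,052,992.30.
DCL = total CM / (EBIT − I) = R$11,732,296.30 / R$7,052,992.30 = 1.6634.
%ΔEPS = DCL × %ΔSales = 1.6634 × -24.6% = -40.9%.

-40.9%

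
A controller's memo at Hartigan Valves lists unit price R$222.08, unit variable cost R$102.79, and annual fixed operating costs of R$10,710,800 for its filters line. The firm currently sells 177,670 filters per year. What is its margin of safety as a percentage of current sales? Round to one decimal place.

49.5%

Each unit contributes R$222.08 − R$102.79 = R$119.29. Break-even units = R$10,710,800 ÷ R$119.29 = 89,787.91; break-even revenue = 89,787.91 × R$222.08 = R$19,940,099.46.
Actual sales revenue = 177,670 × R$222.08 = R$39,456,953.60.
Margin of safety = (R$39,456,953.60 − R$19,940,099.46) ÷ R$39,456,953.60 = 49.5%.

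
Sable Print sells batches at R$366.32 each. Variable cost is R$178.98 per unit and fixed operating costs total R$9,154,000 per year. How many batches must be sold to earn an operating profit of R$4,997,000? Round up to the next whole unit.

75,537 batches

Contribution margin per unit = R$366.32 − R$178.98 = R$187.34.
Need Q such that Q × R$187.34 − R$9,154,000 = R$4,997,000, i.e. Q = R$14,151,000 / R$187.34 = 75,536.46 → 75,537.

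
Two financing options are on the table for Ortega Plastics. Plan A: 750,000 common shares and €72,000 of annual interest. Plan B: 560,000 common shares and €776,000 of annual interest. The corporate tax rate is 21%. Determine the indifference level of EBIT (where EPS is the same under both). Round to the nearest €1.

€2,850,947

Set EPS_A = EPS_B: (EBIT − €72,000)(1 − 0.21) ÷ 750,000 = (EBIT − €776,000)(1 − 0.21) ÷ 560,000.
The (1 − t) factor cancels: (EBIT − 72,000) × 560,000 = (EBIT − 776,000) × 750,000.
EBIT × (750,000 − 560,000) = 776,000 × 750,000 − 72,000 × 560,000 = 541,680,000,000, so EBIT = 541,680,000,000 ÷ 190,000 = 2,850,947.37.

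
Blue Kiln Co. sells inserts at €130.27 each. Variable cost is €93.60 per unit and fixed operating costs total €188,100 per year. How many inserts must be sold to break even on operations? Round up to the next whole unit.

5,130 inserts

Unit CM = price − variable cost = €130.27 − €93.60 = €36.67.
Break-even Q = €188,100 / €36.67 = 5,129.53 → 5,130 inserts.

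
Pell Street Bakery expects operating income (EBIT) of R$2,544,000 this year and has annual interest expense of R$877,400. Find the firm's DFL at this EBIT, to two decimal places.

Annual interest charges come to R$877,400.00.
Degree of financial leverage = EBIT / (EBIT − interest) = R$2,544,000 / R$1,666,600.00 = 1.5265.

1.53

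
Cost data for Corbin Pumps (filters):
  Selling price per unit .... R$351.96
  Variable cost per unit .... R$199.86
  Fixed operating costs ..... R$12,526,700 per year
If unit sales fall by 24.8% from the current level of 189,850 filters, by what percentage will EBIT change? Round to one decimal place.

-43.8%

Total contribution margin = 189,850 × R$152.10 = R$28,876,185.00.
Operating income = contribution − fixed costs = R$28,876,185.00 − R$12,526,700 = R$16,349,485.00.
So DOL = total CM / EBIT = R$28,876,185.00 / R$16,349,485.00 = 1.7662.
Operating income changes by 1.7662 × -24.8% = -43.8%.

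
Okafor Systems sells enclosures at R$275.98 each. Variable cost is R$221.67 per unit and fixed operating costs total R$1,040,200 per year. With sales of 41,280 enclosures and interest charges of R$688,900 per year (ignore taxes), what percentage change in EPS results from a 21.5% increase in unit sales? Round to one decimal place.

+94.0%

At 41,280 units, contribution = 41,280 × R$54.31 = R$2,241,916.80.
Subtracting fixed costs: EBIT = R$2,241,916.80 − R$1,040,200 = R$1,201,716.80.
After interest of R$688,900.00, pre-tax earnings = R$512,816.80.
Degree of combined leverage = contribution ÷ (EBIT − I) = R$2,241,916.80 ÷ R$512,816.80 = 4.3718.
%ΔEPS = DCL × %ΔSales = 4.3718 × +21.5% = +94.0%.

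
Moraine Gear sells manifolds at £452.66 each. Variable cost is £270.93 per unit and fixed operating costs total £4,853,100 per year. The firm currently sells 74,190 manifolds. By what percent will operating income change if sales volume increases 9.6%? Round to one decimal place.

At 74,190 units, contribution = 74,190 × £181.73 = £13,482,548.70.
EBIT = £13,482,548.70 − £4,853,100 = £8,629,448.70.
Degree of operating leverage = £13,482,548.70 / £8,629,448.70 = 1.5624.
%ΔEBIT = DOL × %ΔSales = 1.5624 × +9.6% = +15.0%.

+15.0%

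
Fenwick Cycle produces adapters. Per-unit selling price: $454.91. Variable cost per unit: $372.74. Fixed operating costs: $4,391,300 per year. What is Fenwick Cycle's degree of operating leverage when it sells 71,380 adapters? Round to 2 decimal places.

At 71,380 units, contribution = 71,380 × $82.17 = $5,865,294.60.
Subtracting fixed costs: EBIT = $5,865,294.60 − $4,391,300 = $1,473,994.60.
Degree of operating leverage = $5,865,294.60 / $1,473,994.60 = 3.9792.

3.98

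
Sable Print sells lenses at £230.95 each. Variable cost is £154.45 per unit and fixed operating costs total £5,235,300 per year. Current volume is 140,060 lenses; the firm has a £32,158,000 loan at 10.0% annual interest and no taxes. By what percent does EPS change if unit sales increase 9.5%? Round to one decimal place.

+45.0%

Total contribution margin = 140,060 × £76.50 = £10,714,590.00.
Operating income = contribution − fixed costs = £10,714,590.00 − £5,235,300 = £5,479,290.00.
After interest of £3,215,800.00, pre-tax earnings = £2,263,490.00.
Degree of combined leverage = contribution ÷ (EBIT − I) = £10,714,590.00 ÷ £2,263,490.00 = 4.7337.
EPS therefore changes by 4.7337 × (+9.5%) = +45.0%.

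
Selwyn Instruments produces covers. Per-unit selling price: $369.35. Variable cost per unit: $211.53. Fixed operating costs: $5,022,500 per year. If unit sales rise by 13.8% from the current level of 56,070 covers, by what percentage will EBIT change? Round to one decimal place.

Contribution at this volume is 56,070 × $157.82 = $8,848,967.40.
Operating income = contribution − fixed costs = $8,848,967.40 − $5,022,500 = $3,826,467.40.
DOL = contribution ÷ EBIT = $8,848,967.40 ÷ $3,826,467.40 = 2.3126.
Operating income changes by 2.3126 × +13.8% = +31.9%.

+31.9%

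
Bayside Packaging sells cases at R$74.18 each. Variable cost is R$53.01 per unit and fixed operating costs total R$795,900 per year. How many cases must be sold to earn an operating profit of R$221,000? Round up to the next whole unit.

48,035 cases

Each unit contributes R$74.18 − R$53.01 = R$21.17.
Required volume = (fixed costs + target profit) ÷ CM = (R$795,900 + R$221,000) ÷ R$21.17 = 48,034.96, so 48,035 cases.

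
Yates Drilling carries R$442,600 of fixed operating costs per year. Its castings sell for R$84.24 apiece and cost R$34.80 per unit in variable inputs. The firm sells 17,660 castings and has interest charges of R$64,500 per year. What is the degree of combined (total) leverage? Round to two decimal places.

Contribution at this volume is 17,660 × R$49.44 = R$873,110.40.
EBIT = R$873,110.40 − R$442,600 = R$430,510.40. Interest = R$64,500.00, so EBIT − I = R$366,010.40.
Degree of total leverage = total CM / (EBIT − interest) = R$873,110.40 / R$366,010.40 = 2.3855.

2.39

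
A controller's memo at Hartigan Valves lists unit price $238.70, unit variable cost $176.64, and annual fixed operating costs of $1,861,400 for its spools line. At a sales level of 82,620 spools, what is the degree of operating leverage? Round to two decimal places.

Contribution at this volume is 82,620 × $62.06 = $5,127,397.20.
Subtracting fixed costs: EBIT = $5,127,397.20 − $1,861,400 = $3,265,997.20.
DOL = contribution ÷ EBIT = $5,127,397.20 ÷ $3,265,997.20 = 1.5699.

1.57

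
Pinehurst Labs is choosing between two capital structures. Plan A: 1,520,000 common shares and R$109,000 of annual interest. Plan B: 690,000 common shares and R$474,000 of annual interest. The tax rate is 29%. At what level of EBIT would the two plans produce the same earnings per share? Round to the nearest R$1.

Set EPS_A = EPS_B: (EBIT − R$109,000)(1 − 0.29) ÷ 1,520,000 = (EBIT − R$474,000)(1 − 0.29) ÷ 690,000.
The (1 − t) factor cancels: (EBIT − 109,000) × 690,000 = (EBIT − 474,000) × 1,520,000.
EBIT × (1,520,000 − 690,000) = 474,000 × 1,520,000 − 109,000 × 690,000 = 645,270,000,000, so EBIT = 645,270,000,000 ÷ 830,000 = 777,433.73.

R$777,434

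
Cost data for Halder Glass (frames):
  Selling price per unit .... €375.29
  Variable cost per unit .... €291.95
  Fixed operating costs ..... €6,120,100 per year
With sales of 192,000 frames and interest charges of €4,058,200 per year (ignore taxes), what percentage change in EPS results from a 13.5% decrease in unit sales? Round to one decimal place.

-37.1%

At 192,000 units, contribution = 192,000 × €83.34 = €16,001,280.00.
Operating income = contribution − fixed costs = €16,001,280.00 − €6,120,100 = €9,881,180.00.
After interest of €4,058,200.00, pre-tax earnings = €5,822,980.00.
Degree of combined leverage = contribution ÷ (EBIT − I) = €16,001,280.00 ÷ €5,822,980.00 = 2.7480.
EPS therefore changes by 2.7480 × (-13.5%) = -37.1%.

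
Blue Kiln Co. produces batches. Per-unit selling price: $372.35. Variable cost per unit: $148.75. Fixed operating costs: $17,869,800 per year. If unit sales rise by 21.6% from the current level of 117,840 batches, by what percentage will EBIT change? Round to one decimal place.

Total contribution margin = 117,840 × $223.60 = $26,349,024.00.
EBIT = $26,349,024.00 − $17,869,800 = $8,479,224.00.
Degree of operating leverage = $26,349,024.00 / $8,479,224.00 = 3.1075.
So EBIT moves 3.1075 × (+21.6%) = +67.1%.

+67.1%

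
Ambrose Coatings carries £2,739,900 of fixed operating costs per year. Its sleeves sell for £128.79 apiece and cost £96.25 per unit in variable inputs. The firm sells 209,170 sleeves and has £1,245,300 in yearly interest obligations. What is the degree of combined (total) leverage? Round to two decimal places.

Total contribution margin = 209,170 × £32.54 = £6,806,391.80.
Operating income = contribution − fixed costs = £6,806,391.80 − £2,739,900 = £4,066,491.80. Interest = £1,245,300.00.
DOL = £6,806,391.80 ÷ £4,066,491.80 = 1.6738; DFL = £4,066,491.80 ÷ £2,821,191.80 = 1.4414.
Combined leverage = 1.6738 × 1.4414 = 2.4126.

2.41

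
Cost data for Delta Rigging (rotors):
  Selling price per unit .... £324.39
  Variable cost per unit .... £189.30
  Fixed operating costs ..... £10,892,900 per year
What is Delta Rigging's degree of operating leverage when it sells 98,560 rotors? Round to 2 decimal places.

Total contribution margin = 98,560 × £135.09 = £13,314,470.40.
EBIT = £13,314,470.40 − £10,892,900 = £2,421,570.40.
DOL = contribution ÷ EBIT = £13,314,470.40 ÷ £2,421,570.40 = 5.4983.

5.50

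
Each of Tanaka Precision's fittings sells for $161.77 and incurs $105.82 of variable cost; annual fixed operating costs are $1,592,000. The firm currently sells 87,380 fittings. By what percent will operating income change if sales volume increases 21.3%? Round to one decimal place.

At 87,380 units, contribution = 87,380 × $55.95 = $4,888,911.00.
Operating income = contribution − fixed costs = $4,888,911.00 − $1,592,000 = $3,296,911.00.
So DOL = total CM / EBIT = $4,888,911.00 / $3,296,911.00 = 1.4829.
%ΔEBIT = DOL × %ΔSales = 1.4829 × +21.3% = +31.6%.

+31.6%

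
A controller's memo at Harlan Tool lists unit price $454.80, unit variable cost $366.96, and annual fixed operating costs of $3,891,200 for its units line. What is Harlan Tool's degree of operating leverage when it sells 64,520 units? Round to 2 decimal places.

3.19

At 64,520 units, contribution = 64,520 × $87.84 = $5,667,436.80.
Subtracting fixed costs: EBIT = $5,667,436.80 − $3,891,200 = $1,776,236.80.
DOL = contribution ÷ EBIT = $5,667,436.80 ÷ $1,776,236.80 = 3.1907.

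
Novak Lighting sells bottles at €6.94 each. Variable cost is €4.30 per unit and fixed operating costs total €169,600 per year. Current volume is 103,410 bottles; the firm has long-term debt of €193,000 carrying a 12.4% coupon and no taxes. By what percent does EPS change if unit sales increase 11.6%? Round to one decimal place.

Contribution at this volume is 103,410 × €2.64 = €273,002.40.
EBIT = €273,002.40 − €169,600 = €103,402.40.
After interest of €23,932.00, pre-tax earnings = €79,470.40.
DCL = total CM / (EBIT − I) = €273,002.40 / €79,470.40 = 3.4353.
EPS therefore changes by 3.4353 × (+11.6%) = +39.8%.

+39.8%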